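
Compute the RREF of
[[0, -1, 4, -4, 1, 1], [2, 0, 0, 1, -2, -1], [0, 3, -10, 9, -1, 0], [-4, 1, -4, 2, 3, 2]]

[[1, 0, 0, 1/2, -1, 0], [0, 1, 0, -2, 3, 0], [0, 0, 1, -3/2, 1, 0], [0, 0, 0, 0, 0, 1]]

Swap ρ1 and ρ2.
  [  2   0    0   1  -2  -1 ]
  [  0  -1    4  -4   1   1 ]
  [  0   3  -10   9  -1   0 ]
  [ -4   1   -4   2   3   2 ]
Multiply ρ1 by 1/2.
  [  1   0    0  1/2  -1  -1/2 ]
  [  0  -1    4   -4   1     1 ]
  [  0   3  -10    9  -1     0 ]
  [ -4   1   -4    2   3     2 ]
Add 4 times ρ1 to ρ4.
  [ 1   0    0  1/2  -1  -1/2 ]
  [ 0  -1    4   -4   1     1 ]
  [ 0   3  -10    9  -1     0 ]
  [ 0   1   -4    4  -1     0 ]
Multiply ρ2 by -1.
  [ 1  0    0  1/2  -1  -1/2 ]
  [ 0  1   -4    4  -1    -1 ]
  [ 0  3  -10    9  -1     0 ]
  [ 0  1   -4    4  -1     0 ]
Subtract 3 times ρ2 from ρ3.
  [ 1  0   0  1/2  -1  -1/2 ]
  [ 0  1  -4    4  -1    -1 ]
  [ 0  0   2   -3   2     3 ]
  [ 0  1  -4    4  -1     0 ]
Subtract ρ2 from ρ4.
  [ 1  0   0  1/2  -1  -1/2 ]
  [ 0  1  -4    4  -1    -1 ]
  [ 0  0   2   -3   2     3 ]
  [ 0  0   0    0   0     1 ]
Multiply ρ3 by 1/2.
  [ 1  0   0   1/2  -1  -1/2 ]
  [ 0  1  -4     4  -1    -1 ]
  [ 0  0   1  -3/2   1   3/2 ]
  [ 0  0   0     0   0     1 ]
Subtract 3/2 times ρ4 from ρ3.
  [ 1  0   0   1/2  -1  -1/2 ]
  [ 0  1  -4     4  -1    -1 ]
  [ 0  0   1  -3/2   1     0 ]
  [ 0  0   0     0   0     1 ]
Add ρ4 to ρ2.
  [ 1  0   0   1/2  -1  -1/2 ]
  [ 0  1  -4     4  -1     0 ]
  [ 0  0   1  -3/2   1     0 ]
  [ 0  0   0     0   0     1 ]
Add 1/2 times ρ4 to ρ1.
  [ 1  0   0   1/2  -1  0 ]
  [ 0  1  -4     4  -1  0 ]
  [ 0  0   1  -3/2   1  0 ]
  [ 0  0   0     0   0  1 ]
Add 4 times ρ3 to ρ2.
  [ 1  0  0   1/2  -1  0 ]
  [ 0  1  0    -2   3  0 ]
  [ 0  0  1  -3/2   1  0 ]
  [ 0  0  0     0   0  1 ]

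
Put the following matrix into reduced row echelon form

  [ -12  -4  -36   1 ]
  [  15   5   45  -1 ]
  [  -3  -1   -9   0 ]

[[1, 1/3, 3, 0], [0, 0, 0, 1], [0, 0, 0, 0]]

R1 -> -1/12·R1
  [  1  1/3   3  -1/12 ]
  [ 15    5  45     -1 ]
  [ -3   -1  -9      0 ]
R2 -> R2 − 15·R1
  [  1  1/3   3  -1/12 ]
  [  0    0   0    1/4 ]
  [ -3   -1  -9      0 ]
R3 -> R3 + 3·R1
  [ 1  1/3  3  -1/12 ]
  [ 0    0  0    1/4 ]
  [ 0    0  0   -1/4 ]
R2 -> 4·R2
  [ 1  1/3  3  -1/12 ]
  [ 0    0  0      1 ]
  [ 0    0  0   -1/4 ]
R3 -> R3 + 1/4·R2
  [ 1  1/3  3  -1/12 ]
  [ 0    0  0      1 ]
  [ 0    0  0      0 ]
R1 -> R1 + 1/12·R2
  [ 1  1/3  3  0 ]
  [ 0    0  0  1 ]
  [ 0    0  0  0 ]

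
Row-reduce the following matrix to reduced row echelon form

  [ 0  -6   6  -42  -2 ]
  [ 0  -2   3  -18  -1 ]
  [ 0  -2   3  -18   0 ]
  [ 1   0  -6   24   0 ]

[[1, 0, 0, 0, 0], [0, 1, 0, 3, 0], [0, 0, 1, -4, 0], [0, 0, 0, 0, 1]]

R1 ↔ R4
R2 → -1/2·R2
R3 → R3 + 2·R2
R4 → R4 + 6·R2
R3 ↔ R4
R3 → -1/3·R3
R3 → R3 + 1/3·R4
R2 → R2 − 1/2·R4
R2 → R2 + 3/2·R3
R1 → R1 + 6·R3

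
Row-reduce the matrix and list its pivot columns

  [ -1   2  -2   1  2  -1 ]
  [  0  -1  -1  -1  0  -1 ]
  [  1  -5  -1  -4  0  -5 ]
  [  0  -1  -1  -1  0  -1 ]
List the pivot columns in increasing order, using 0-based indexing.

0, 1, 4

R1 → -1·R1
  [ 1  -2   2  -1  -2   1 ]
  [ 0  -1  -1  -1   0  -1 ]
  [ 1  -5  -1  -4   0  -5 ]
  [ 0  -1  -1  -1   0  -1 ]
R3 → R3 − R1
  [ 1  -2   2  -1  -2   1 ]
  [ 0  -1  -1  -1   0  -1 ]
  [ 0  -3  -3  -3   2  -6 ]
  [ 0  -1  -1  -1   0  -1 ]
R2 → -1·R2
  [ 1  -2   2  -1  -2   1 ]
  [ 0   1   1   1   0   1 ]
  [ 0  -3  -3  -3   2  -6 ]
  [ 0  -1  -1  -1   0  -1 ]
R3 → R3 + 3·R2
  [ 1  -2   2  -1  -2   1 ]
  [ 0   1   1   1   0   1 ]
  [ 0   0   0   0   2  -3 ]
  [ 0  -1  -1  -1   0  -1 ]
R4 → R4 + R2
  [ 1  -2  2  -1  -2   1 ]
  [ 0   1  1   1   0   1 ]
  [ 0   0  0   0   2  -3 ]
  [ 0   0  0   0   0   0 ]
R3 → 1/2·R3
  [ 1  -2  2  -1  -2     1 ]
  [ 0   1  1   1   0     1 ]
  [ 0   0  0   0   1  -3/2 ]
  [ 0   0  0   0   0     0 ]
R1 → R1 + 2·R3
  [ 1  -2  2  -1  0    -2 ]
  [ 0   1  1   1  0     1 ]
  [ 0   0  0   0  1  -3/2 ]
  [ 0   0  0   0  0     0 ]
R1 → R1 + 2·R2
  [ 1  0  4  1  0     0 ]
  [ 0  1  1  1  0     1 ]
  [ 0  0  0  0  1  -3/2 ]
  [ 0  0  0  0  0     0 ]
Pivot columns are the columns containing a leading 1.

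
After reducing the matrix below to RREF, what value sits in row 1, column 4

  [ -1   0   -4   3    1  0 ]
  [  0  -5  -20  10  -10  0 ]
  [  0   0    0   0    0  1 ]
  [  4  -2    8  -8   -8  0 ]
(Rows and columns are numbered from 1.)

R1 ← -1·R1
R4 ← R4 − 4·R1
R2 ← -1/5·R2
R4 ← R4 + 2·R2

-3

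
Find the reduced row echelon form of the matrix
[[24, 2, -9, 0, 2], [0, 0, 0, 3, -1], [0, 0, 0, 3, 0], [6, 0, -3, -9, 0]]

ρ1 → 1/24·ρ1
  [ 1  1/12  -3/8   0  1/12 ]
  [ 0     0     0   3    -1 ]
  [ 0     0     0   3     0 ]
  [ 6     0    -3  -9     0 ]
ρ4 → ρ4 − 6·ρ1
  [ 1  1/12  -3/8   0  1/12 ]
  [ 0     0     0   3    -1 ]
  [ 0     0     0   3     0 ]
  [ 0  -1/2  -3/4  -9  -1/2 ]
ρ2 <-> ρ4
  [ 1  1/12  -3/8   0  1/12 ]
  [ 0  -1/2  -3/4  -9  -1/2 ]
  [ 0     0     0   3     0 ]
  [ 0     0     0   3    -1 ]
ρ2 → -2·ρ2
  [ 1  1/12  -3/8   0  1/12 ]
  [ 0     1   3/2  18     1 ]
  [ 0     0     0   3     0 ]
  [ 0     0     0   3    -1 ]
ρ3 → 1/3·ρ3
  [ 1  1/12  -3/8   0  1/12 ]
  [ 0     1   3/2  18     1 ]
  [ 0     0     0   1     0 ]
  [ 0     0     0   3    -1 ]
ρ4 → ρ4 − 3·ρ3
  [ 1  1/12  -3/8   0  1/12 ]
  [ 0     1   3/2  18     1 ]
  [ 0     0     0   1     0 ]
  [ 0     0     0   0    -1 ]
ρ4 → -1·ρ4
  [ 1  1/12  -3/8   0  1/12 ]
  [ 0     1   3/2  18     1 ]
  [ 0     0     0   1     0 ]
  [ 0     0     0   0     1 ]
ρ2 → ρ2 − ρ4
  [ 1  1/12  -3/8   0  1/12 ]
  [ 0     1   3/2  18     0 ]
  [ 0     0     0   1     0 ]
  [ 0     0     0   0     1 ]
ρ1 → ρ1 − 1/12·ρ4
  [ 1  1/12  -3/8   0  0 ]
  [ 0     1   3/2  18  0 ]
  [ 0     0     0   1  0 ]
  [ 0     0     0   0  1 ]
ρ2 → ρ2 − 18·ρ3
  [ 1  1/12  -3/8  0  0 ]
  [ 0     1   3/2  0  0 ]
  [ 0     0     0  1  0 ]
  [ 0     0     0  0  1 ]
ρ1 → ρ1 − 1/12·ρ2
  [ 1  0  -1/2  0  0 ]
  [ 0  1   3/2  0  0 ]
  [ 0  0     0  1  0 ]
  [ 0  0     0  0  1 ]

[[1, 0, -1/2, 0, 0], [0, 1, 3/2, 0, 0], [0, 0, 0, 1, 0], [0, 0, 0, 0, 1]]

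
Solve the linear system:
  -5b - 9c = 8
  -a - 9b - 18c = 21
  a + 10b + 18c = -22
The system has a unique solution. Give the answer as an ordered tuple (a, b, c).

Form the augmented matrix and row-reduce:
  [  0  -5   -9  |    8 ]
  [ -1  -9  -18  |   21 ]
  [  1  10   18  |  -22 ]
R1 ↔ R2
  [ -1  -9  -18  |   21 ]
  [  0  -5   -9  |    8 ]
  [  1  10   18  |  -22 ]
R1 := -1·R1
  [ 1   9  18  |  -21 ]
  [ 0  -5  -9  |    8 ]
  [ 1  10  18  |  -22 ]
R3 := R3 − R1
  [ 1   9  18  |  -21 ]
  [ 0  -5  -9  |    8 ]
  [ 0   1   0  |   -1 ]
R2 := -1/5·R2
  [ 1  9   18  |   -21 ]
  [ 0  1  9/5  |  -8/5 ]
  [ 0  1    0  |    -1 ]
R3 := R3 − R2
  [ 1  9    18  |   -21 ]
  [ 0  1   9/5  |  -8/5 ]
  [ 0  0  -9/5  |   3/5 ]
R3 := -5/9·R3
  [ 1  9   18  |   -21 ]
  [ 0  1  9/5  |  -8/5 ]
  [ 0  0    1  |  -1/3 ]
R2 := R2 − 9/5·R3
  [ 1  9  18  |   -21 ]
  [ 0  1   0  |    -1 ]
  [ 0  0   1  |  -1/3 ]
R1 := R1 − 18·R3
  [ 1  9  0  |   -15 ]
  [ 0  1  0  |    -1 ]
  [ 0  0  1  |  -1/3 ]
R1 := R1 − 9·R2
  [ 1  0  0  |    -6 ]
  [ 0  1  0  |    -1 ]
  [ 0  0  1  |  -1/3 ]
Reading off the last column: a = -6, b = -1, c = -1/3.

(-6, -1, -1/3)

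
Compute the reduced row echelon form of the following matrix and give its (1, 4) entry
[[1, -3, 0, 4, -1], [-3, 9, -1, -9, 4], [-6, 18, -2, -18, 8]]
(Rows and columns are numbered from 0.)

R2 → R2 + 3·R1
  [  1  -3   0    4  -1 ]
  [  0   0  -1    3   1 ]
  [ -6  18  -2  -18   8 ]
R3 → R3 + 6·R1
  [ 1  -3   0  4  -1 ]
  [ 0   0  -1  3   1 ]
  [ 0   0  -2  6   2 ]
R2 → -1·R2
  [ 1  -3   0   4  -1 ]
  [ 0   0   1  -3  -1 ]
  [ 0   0  -2   6   2 ]
R3 → R3 + 2·R2
  [ 1  -3  0   4  -1 ]
  [ 0   0  1  -3  -1 ]
  [ 0   0  0   0   0 ]

-1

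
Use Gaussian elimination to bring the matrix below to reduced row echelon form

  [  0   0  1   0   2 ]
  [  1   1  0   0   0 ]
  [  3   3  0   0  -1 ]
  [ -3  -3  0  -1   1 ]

R1 <=> R2
  [  1   1  0   0   0 ]
  [  0   0  1   0   2 ]
  [  3   3  0   0  -1 ]
  [ -3  -3  0  -1   1 ]
R3 := R3 − 3·R1
  [  1   1  0   0   0 ]
  [  0   0  1   0   2 ]
  [  0   0  0   0  -1 ]
  [ -3  -3  0  -1   1 ]
R4 := R4 + 3·R1
  [ 1  1  0   0   0 ]
  [ 0  0  1   0   2 ]
  [ 0  0  0   0  -1 ]
  [ 0  0  0  -1   1 ]
R3 <=> R4
  [ 1  1  0   0   0 ]
  [ 0  0  1   0   2 ]
  [ 0  0  0  -1   1 ]
  [ 0  0  0   0  -1 ]
R3 := -1·R3
  [ 1  1  0  0   0 ]
  [ 0  0  1  0   2 ]
  [ 0  0  0  1  -1 ]
  [ 0  0  0  0  -1 ]
R4 := -1·R4
  [ 1  1  0  0   0 ]
  [ 0  0  1  0   2 ]
  [ 0  0  0  1  -1 ]
  [ 0  0  0  0   1 ]
R3 := R3 + R4
  [ 1  1  0  0  0 ]
  [ 0  0  1  0  2 ]
  [ 0  0  0  1  0 ]
  [ 0  0  0  0  1 ]
R2 := R2 − 2·R4
  [ 1  1  0  0  0 ]
  [ 0  0  1  0  0 ]
  [ 0  0  0  1  0 ]
  [ 0  0  0  0  1 ]

[[1, 1, 0, 0, 0], [0, 0, 1, 0, 0], [0, 0, 0, 1, 0], [0, 0, 0, 0, 1]]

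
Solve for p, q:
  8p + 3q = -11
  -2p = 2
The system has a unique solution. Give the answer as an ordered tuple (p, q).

Form the augmented matrix and row-reduce:
  [  8  3  |  -11 ]
  [ -2  0  |    2 ]
r1 := 1/8·r1
  [  1  3/8  |  -11/8 ]
  [ -2    0  |      2 ]
r2 := r2 + 2·r1
  [ 1  3/8  |  -11/8 ]
  [ 0  3/4  |   -3/4 ]
r2 := 4/3·r2
  [ 1  3/8  |  -11/8 ]
  [ 0    1  |     -1 ]
r1 := r1 − 3/8·r2
  [ 1  0  |  -1 ]
  [ 0  1  |  -1 ]
Reading off the last column: p = -1, q = -1.

(-1, -1)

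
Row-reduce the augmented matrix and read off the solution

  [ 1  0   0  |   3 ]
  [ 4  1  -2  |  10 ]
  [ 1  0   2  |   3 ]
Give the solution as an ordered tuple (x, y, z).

ρ2 -> ρ2 − 4·ρ1
  [ 1  0   0  |   3 ]
  [ 0  1  -2  |  -2 ]
  [ 1  0   2  |   3 ]
ρ3 -> ρ3 − ρ1
  [ 1  0   0  |   3 ]
  [ 0  1  -2  |  -2 ]
  [ 0  0   2  |   0 ]
ρ3 -> 1/2·ρ3
  [ 1  0   0  |   3 ]
  [ 0  1  -2  |  -2 ]
  [ 0  0   1  |   0 ]
ρ2 -> ρ2 + 2·ρ3
  [ 1  0  0  |   3 ]
  [ 0  1  0  |  -2 ]
  [ 0  0  1  |   0 ]
Reading off the last column: x = 3, y = -2, z = 0.

(3, -2, 0)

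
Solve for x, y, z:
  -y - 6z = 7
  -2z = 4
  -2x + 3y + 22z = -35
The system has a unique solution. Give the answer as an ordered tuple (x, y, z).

(3, 5, -2)

Form the augmented matrix and row-reduce:
  [  0  -1  -6  |    7 ]
  [  0   0  -2  |    4 ]
  [ -2   3  22  |  -35 ]
R1 ↔ R3
  [ -2   3  22  |  -35 ]
  [  0   0  -2  |    4 ]
  [  0  -1  -6  |    7 ]
R1 → -1/2·R1
  [ 1  -3/2  -11  |  35/2 ]
  [ 0     0   -2  |     4 ]
  [ 0    -1   -6  |     7 ]
R2 ↔ R3
  [ 1  -3/2  -11  |  35/2 ]
  [ 0    -1   -6  |     7 ]
  [ 0     0   -2  |     4 ]
R2 → -1·R2
  [ 1  -3/2  -11  |  35/2 ]
  [ 0     1    6  |    -7 ]
  [ 0     0   -2  |     4 ]
R3 → -1/2·R3
  [ 1  -3/2  -11  |  35/2 ]
  [ 0     1    6  |    -7 ]
  [ 0     0    1  |    -2 ]
R2 → R2 − 6·R3
  [ 1  -3/2  -11  |  35/2 ]
  [ 0     1    0  |     5 ]
  [ 0     0    1  |    -2 ]
R1 → R1 + 11·R3
  [ 1  -3/2  0  |  -9/2 ]
  [ 0     1  0  |     5 ]
  [ 0     0  1  |    -2 ]
R1 → R1 + 3/2·R2
  [ 1  0  0  |   3 ]
  [ 0  1  0  |   5 ]
  [ 0  0  1  |  -2 ]
Reading off the last column: x = 3, y = 5, z = -2.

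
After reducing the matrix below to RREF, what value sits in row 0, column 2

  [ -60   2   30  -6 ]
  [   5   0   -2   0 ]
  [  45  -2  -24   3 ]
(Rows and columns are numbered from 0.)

Multiply r1 by -1/60.
  [  1  -1/30  -1/2  1/10 ]
  [  5      0    -2     0 ]
  [ 45     -2   -24     3 ]
Subtract 5 times r1 from r2.
  [  1  -1/30  -1/2  1/10 ]
  [  0    1/6   1/2  -1/2 ]
  [ 45     -2   -24     3 ]
Subtract 45 times r1 from r3.
  [ 1  -1/30  -1/2  1/10 ]
  [ 0    1/6   1/2  -1/2 ]
  [ 0   -1/2  -3/2  -3/2 ]
Multiply r2 by 6.
  [ 1  -1/30  -1/2  1/10 ]
  [ 0      1     3    -3 ]
  [ 0   -1/2  -3/2  -3/2 ]
Add 1/2 times r2 to r3.
  [ 1  -1/30  -1/2  1/10 ]
  [ 0      1     3    -3 ]
  [ 0      0     0    -3 ]
Multiply r3 by -1/3.
  [ 1  -1/30  -1/2  1/10 ]
  [ 0      1     3    -3 ]
  [ 0      0     0     1 ]
Add 3 times r3 to r2.
  [ 1  -1/30  -1/2  1/10 ]
  [ 0      1     3     0 ]
  [ 0      0     0     1 ]
Subtract 1/10 times r3 from r1.
  [ 1  -1/30  -1/2  0 ]
  [ 0      1     3  0 ]
  [ 0      0     0  1 ]
Add 1/30 times r2 to r1.
  [ 1  0  -2/5  0 ]
  [ 0  1     3  0 ]
  [ 0  0     0  1 ]

-2/5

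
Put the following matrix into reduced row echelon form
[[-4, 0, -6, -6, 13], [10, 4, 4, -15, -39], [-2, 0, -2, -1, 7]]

[[1, 0, 0, -3/2, -4], [0, 1, 0, -2, -1/4], [0, 0, 1, 2, 1/2]]

Multiply r1 by -1/4.
  [  1  0  3/2  3/2  -13/4 ]
  [ 10  4    4  -15    -39 ]
  [ -2  0   -2   -1      7 ]
Subtract 10 times r1 from r2.
  [  1  0  3/2  3/2  -13/4 ]
  [  0  4  -11  -30  -13/2 ]
  [ -2  0   -2   -1      7 ]
Add 2 times r1 to r3.
  [ 1  0  3/2  3/2  -13/4 ]
  [ 0  4  -11  -30  -13/2 ]
  [ 0  0    1    2    1/2 ]
Multiply r2 by 1/4.
  [ 1  0    3/2    3/2  -13/4 ]
  [ 0  1  -11/4  -15/2  -13/8 ]
  [ 0  0      1      2    1/2 ]
Add 11/4 times r3 to r2.
  [ 1  0  3/2  3/2  -13/4 ]
  [ 0  1    0   -2   -1/4 ]
  [ 0  0    1    2    1/2 ]
Subtract 3/2 times r3 from r1.
  [ 1  0  0  -3/2    -4 ]
  [ 0  1  0    -2  -1/4 ]
  [ 0  0  1     2   1/2 ]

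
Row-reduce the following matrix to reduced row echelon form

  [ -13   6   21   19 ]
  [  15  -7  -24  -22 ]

[[1, 0, -3, -1], [0, 1, -3, 1]]

R1 → -1/13·R1
  [  1  -6/13  -21/13  -19/13 ]
  [ 15     -7     -24     -22 ]
R2 → R2 − 15·R1
  [ 1  -6/13  -21/13  -19/13 ]
  [ 0  -1/13    3/13   -1/13 ]
R2 → -13·R2
  [ 1  -6/13  -21/13  -19/13 ]
  [ 0      1      -3       1 ]
R1 → R1 + 6/13·R2
  [ 1  0  -3  -1 ]
  [ 0  1  -3   1 ]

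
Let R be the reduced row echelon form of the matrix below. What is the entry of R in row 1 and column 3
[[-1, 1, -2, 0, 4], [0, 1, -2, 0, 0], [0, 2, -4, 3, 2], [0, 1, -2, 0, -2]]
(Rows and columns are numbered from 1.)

R1 ← -1·R1
R3 ← R3 − 2·R2
R4 ← R4 − R2
R3 ← 1/3·R3
R4 ← -1/2·R4
R3 ← R3 − 2/3·R4
R1 ← R1 + 4·R4
R1 ← R1 + R2

0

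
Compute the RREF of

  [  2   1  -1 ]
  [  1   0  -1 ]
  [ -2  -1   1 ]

Multiply R1 by 1/2.
Subtract R1 from R2.
Add 2 times R1 to R3.
Multiply R2 by -2.
Subtract 1/2 times R2 from R1.

[[1, 0, -1], [0, 1, 1], [0, 0, 0]]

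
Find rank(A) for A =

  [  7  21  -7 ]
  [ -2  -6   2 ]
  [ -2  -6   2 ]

rank = 1

Multiply r1 by 1/7.
  [  1   3  -1 ]
  [ -2  -6   2 ]
  [ -2  -6   2 ]
Add 2 times r1 to r2.
  [  1   3  -1 ]
  [  0   0   0 ]
  [ -2  -6   2 ]
Add 2 times r1 to r3.
  [ 1  3  -1 ]
  [ 0  0   0 ]
  [ 0  0   0 ]
The reduced form has 1 nonzero row.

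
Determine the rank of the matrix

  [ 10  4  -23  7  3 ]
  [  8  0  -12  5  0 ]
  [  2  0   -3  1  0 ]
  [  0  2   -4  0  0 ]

rank = 4

ρ1 → 1/10·ρ1
  [ 1  2/5  -23/10  7/10  3/10 ]
  [ 8    0     -12     5     0 ]
  [ 2    0      -3     1     0 ]
  [ 0    2      -4     0     0 ]
ρ2 → ρ2 − 8·ρ1
  [ 1    2/5  -23/10  7/10   3/10 ]
  [ 0  -16/5    32/5  -3/5  -12/5 ]
  [ 2      0      -3     1      0 ]
  [ 0      2      -4     0      0 ]
ρ3 → ρ3 − 2·ρ1
  [ 1    2/5  -23/10  7/10   3/10 ]
  [ 0  -16/5    32/5  -3/5  -12/5 ]
  [ 0   -4/5     8/5  -2/5   -3/5 ]
  [ 0      2      -4     0      0 ]
ρ2 → -5/16·ρ2
  [ 1   2/5  -23/10  7/10  3/10 ]
  [ 0     1      -2  3/16   3/4 ]
  [ 0  -4/5     8/5  -2/5  -3/5 ]
  [ 0     2      -4     0     0 ]
ρ3 → ρ3 + 4/5·ρ2
  [ 1  2/5  -23/10  7/10  3/10 ]
  [ 0    1      -2  3/16   3/4 ]
  [ 0    0       0  -1/4     0 ]
  [ 0    2      -4     0     0 ]
ρ4 → ρ4 − 2·ρ2
  [ 1  2/5  -23/10  7/10  3/10 ]
  [ 0    1      -2  3/16   3/4 ]
  [ 0    0       0  -1/4     0 ]
  [ 0    0       0  -3/8  -3/2 ]
ρ3 → -4·ρ3
  [ 1  2/5  -23/10  7/10  3/10 ]
  [ 0    1      -2  3/16   3/4 ]
  [ 0    0       0     1     0 ]
  [ 0    0       0  -3/8  -3/2 ]
ρ4 → ρ4 + 3/8·ρ3
  [ 1  2/5  -23/10  7/10  3/10 ]
  [ 0    1      -2  3/16   3/4 ]
  [ 0    0       0     1     0 ]
  [ 0    0       0     0  -3/2 ]
ρ4 → -2/3·ρ4
  [ 1  2/5  -23/10  7/10  3/10 ]
  [ 0    1      -2  3/16   3/4 ]
  [ 0    0       0     1     0 ]
  [ 0    0       0     0     1 ]
ρ2 → ρ2 − 3/4·ρ4
  [ 1  2/5  -23/10  7/10  3/10 ]
  [ 0    1      -2  3/16     0 ]
  [ 0    0       0     1     0 ]
  [ 0    0       0     0     1 ]
ρ1 → ρ1 − 3/10·ρ4
  [ 1  2/5  -23/10  7/10  0 ]
  [ 0    1      -2  3/16  0 ]
  [ 0    0       0     1  0 ]
  [ 0    0       0     0  1 ]
ρ2 → ρ2 − 3/16·ρ3
  [ 1  2/5  -23/10  7/10  0 ]
  [ 0    1      -2     0  0 ]
  [ 0    0       0     1  0 ]
  [ 0    0       0     0  1 ]
ρ1 → ρ1 − 7/10·ρ3
  [ 1  2/5  -23/10  0  0 ]
  [ 0    1      -2  0  0 ]
  [ 0    0       0  1  0 ]
  [ 0    0       0  0  1 ]
ρ1 → ρ1 − 2/5·ρ2
  [ 1  0  -3/2  0  0 ]
  [ 0  1    -2  0  0 ]
  [ 0  0     0  1  0 ]
  [ 0  0     0  0  1 ]
The reduced form has 4 nonzero rows.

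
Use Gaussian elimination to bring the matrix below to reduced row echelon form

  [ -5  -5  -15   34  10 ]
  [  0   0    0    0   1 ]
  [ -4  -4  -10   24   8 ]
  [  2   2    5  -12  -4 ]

R1 := -1/5·R1
R3 := R3 + 4·R1
R4 := R4 − 2·R1
R2 ↔ R3
R2 := 1/2·R2
R4 := R4 + R2
R1 := R1 + 2·R3
R1 := R1 − 3·R2

[[1, 1, 0, -2, 0], [0, 0, 1, -8/5, 0], [0, 0, 0, 0, 1], [0, 0, 0, 0, 0]]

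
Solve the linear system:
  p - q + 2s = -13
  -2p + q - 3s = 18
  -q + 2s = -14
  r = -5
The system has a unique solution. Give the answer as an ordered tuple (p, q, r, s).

(1, 2, -5, -6)

Form the augmented matrix and row-reduce:
  [  1  -1  0   2  |  -13 ]
  [ -2   1  0  -3  |   18 ]
  [  0  -1  0   2  |  -14 ]
  [  0   0  1   0  |   -5 ]
Add 2 times R1 to R2.
  [ 1  -1  0  2  |  -13 ]
  [ 0  -1  0  1  |   -8 ]
  [ 0  -1  0  2  |  -14 ]
  [ 0   0  1  0  |   -5 ]
Multiply R2 by -1.
  [ 1  -1  0   2  |  -13 ]
  [ 0   1  0  -1  |    8 ]
  [ 0  -1  0   2  |  -14 ]
  [ 0   0  1   0  |   -5 ]
Add R2 to R3.
  [ 1  -1  0   2  |  -13 ]
  [ 0   1  0  -1  |    8 ]
  [ 0   0  0   1  |   -6 ]
  [ 0   0  1   0  |   -5 ]
Swap R3 and R4.
  [ 1  -1  0   2  |  -13 ]
  [ 0   1  0  -1  |    8 ]
  [ 0   0  1   0  |   -5 ]
  [ 0   0  0   1  |   -6 ]
Add R4 to R2.
  [ 1  -1  0  2  |  -13 ]
  [ 0   1  0  0  |    2 ]
  [ 0   0  1  0  |   -5 ]
  [ 0   0  0  1  |   -6 ]
Subtract 2 times R4 from R1.
  [ 1  -1  0  0  |  -1 ]
  [ 0   1  0  0  |   2 ]
  [ 0   0  1  0  |  -5 ]
  [ 0   0  0  1  |  -6 ]
Add R2 to R1.
  [ 1  0  0  0  |   1 ]
  [ 0  1  0  0  |   2 ]
  [ 0  0  1  0  |  -5 ]
  [ 0  0  0  1  |  -6 ]
Reading off the last column: p = 1, q = 2, r = -5, s = -6.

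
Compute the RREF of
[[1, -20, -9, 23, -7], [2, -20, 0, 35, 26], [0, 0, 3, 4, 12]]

[[1, 0, 0, 0, -3], [0, 1, 0, -7/4, -8/5], [0, 0, 1, 4/3, 4]]

R2 -> R2 − 2·R1
  [ 1  -20  -9   23  -7 ]
  [ 0   20  18  -11  40 ]
  [ 0    0   3    4  12 ]
R2 -> 1/20·R2
  [ 1  -20    -9      23  -7 ]
  [ 0    1  9/10  -11/20   2 ]
  [ 0    0     3       4  12 ]
R3 -> 1/3·R3
  [ 1  -20    -9      23  -7 ]
  [ 0    1  9/10  -11/20   2 ]
  [ 0    0     1     4/3   4 ]
R2 -> R2 − 9/10·R3
  [ 1  -20  -9    23    -7 ]
  [ 0    1   0  -7/4  -8/5 ]
  [ 0    0   1   4/3     4 ]
R1 -> R1 + 9·R3
  [ 1  -20  0    35    29 ]
  [ 0    1  0  -7/4  -8/5 ]
  [ 0    0  1   4/3     4 ]
R1 -> R1 + 20·R2
  [ 1  0  0     0    -3 ]
  [ 0  1  0  -7/4  -8/5 ]
  [ 0  0  1   4/3     4 ]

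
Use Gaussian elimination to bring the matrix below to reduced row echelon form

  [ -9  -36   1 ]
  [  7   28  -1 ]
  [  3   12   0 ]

r1 -> -1/9·r1
  [ 1   4  -1/9 ]
  [ 7  28    -1 ]
  [ 3  12     0 ]
r2 -> r2 − 7·r1
  [ 1   4  -1/9 ]
  [ 0   0  -2/9 ]
  [ 3  12     0 ]
r3 -> r3 − 3·r1
  [ 1  4  -1/9 ]
  [ 0  0  -2/9 ]
  [ 0  0   1/3 ]
r2 -> -9/2·r2
  [ 1  4  -1/9 ]
  [ 0  0     1 ]
  [ 0  0   1/3 ]
r3 -> r3 − 1/3·r2
  [ 1  4  -1/9 ]
  [ 0  0     1 ]
  [ 0  0     0 ]
r1 -> r1 + 1/9·r2
  [ 1  4  0 ]
  [ 0  0  1 ]
  [ 0  0  0 ]

[[1, 4, 0], [0, 0, 1], [0, 0, 0]]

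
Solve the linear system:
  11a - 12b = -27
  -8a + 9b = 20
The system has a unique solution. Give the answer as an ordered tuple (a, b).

(-1, 4/3)

Form the augmented matrix and row-reduce:
  [ 11  -12  |  -27 ]
  [ -8    9  |   20 ]
R1 -> 1/11·R1
  [  1  -12/11  |  -27/11 ]
  [ -8       9  |      20 ]
R2 -> R2 + 8·R1
  [ 1  -12/11  |  -27/11 ]
  [ 0    3/11  |    4/11 ]
R2 -> 11/3·R2
  [ 1  -12/11  |  -27/11 ]
  [ 0       1  |     4/3 ]
R1 -> R1 + 12/11·R2
  [ 1  0  |   -1 ]
  [ 0  1  |  4/3 ]
Reading off the last column: a = -1, b = 4/3.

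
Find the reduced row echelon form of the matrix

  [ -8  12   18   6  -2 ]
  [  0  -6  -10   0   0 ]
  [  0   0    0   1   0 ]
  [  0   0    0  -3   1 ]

Multiply R1 by -1/8.
  [ 1  -3/2  -9/4  -3/4  1/4 ]
  [ 0    -6   -10     0    0 ]
  [ 0     0     0     1    0 ]
  [ 0     0     0    -3    1 ]
Multiply R2 by -1/6.
  [ 1  -3/2  -9/4  -3/4  1/4 ]
  [ 0     1   5/3     0    0 ]
  [ 0     0     0     1    0 ]
  [ 0     0     0    -3    1 ]
Add 3 times R3 to R4.
  [ 1  -3/2  -9/4  -3/4  1/4 ]
  [ 0     1   5/3     0    0 ]
  [ 0     0     0     1    0 ]
  [ 0     0     0     0    1 ]
Subtract 1/4 times R4 from R1.
  [ 1  -3/2  -9/4  -3/4  0 ]
  [ 0     1   5/3     0  0 ]
  [ 0     0     0     1  0 ]
  [ 0     0     0     0  1 ]
Add 3/4 times R3 to R1.
  [ 1  -3/2  -9/4  0  0 ]
  [ 0     1   5/3  0  0 ]
  [ 0     0     0  1  0 ]
  [ 0     0     0  0  1 ]
Add 3/2 times R2 to R1.
  [ 1  0  1/4  0  0 ]
  [ 0  1  5/3  0  0 ]
  [ 0  0    0  1  0 ]
  [ 0  0    0  0  1 ]

[[1, 0, 1/4, 0, 0], [0, 1, 5/3, 0, 0], [0, 0, 0, 1, 0], [0, 0, 0, 0, 1]]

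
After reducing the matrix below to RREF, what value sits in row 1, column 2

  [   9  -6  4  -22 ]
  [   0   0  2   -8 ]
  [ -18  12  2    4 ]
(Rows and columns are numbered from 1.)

-2/3

Multiply R1 by 1/9.
  [   1  -2/3  4/9  -22/9 ]
  [   0     0    2     -8 ]
  [ -18    12    2      4 ]
Add 18 times R1 to R3.
  [ 1  -2/3  4/9  -22/9 ]
  [ 0     0    2     -8 ]
  [ 0     0   10    -40 ]
Multiply R2 by 1/2.
  [ 1  -2/3  4/9  -22/9 ]
  [ 0     0    1     -4 ]
  [ 0     0   10    -40 ]
Subtract 10 times R2 from R3.
  [ 1  -2/3  4/9  -22/9 ]
  [ 0     0    1     -4 ]
  [ 0     0    0      0 ]
Subtract 4/9 times R2 from R1.
  [ 1  -2/3  0  -2/3 ]
  [ 0     0  1    -4 ]
  [ 0     0  0     0 ]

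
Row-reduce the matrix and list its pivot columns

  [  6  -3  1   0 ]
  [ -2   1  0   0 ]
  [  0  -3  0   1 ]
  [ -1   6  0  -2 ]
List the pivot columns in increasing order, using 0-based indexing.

R1 ← 1/6·R1
  [  1  -1/2  1/6   0 ]
  [ -2     1    0   0 ]
  [  0    -3    0   1 ]
  [ -1     6    0  -2 ]
R2 ← R2 + 2·R1
  [  1  -1/2  1/6   0 ]
  [  0     0  1/3   0 ]
  [  0    -3    0   1 ]
  [ -1     6    0  -2 ]
R4 ← R4 + R1
  [ 1  -1/2  1/6   0 ]
  [ 0     0  1/3   0 ]
  [ 0    -3    0   1 ]
  [ 0  11/2  1/6  -2 ]
R2 ↔ R3
  [ 1  -1/2  1/6   0 ]
  [ 0    -3    0   1 ]
  [ 0     0  1/3   0 ]
  [ 0  11/2  1/6  -2 ]
R2 ← -1/3·R2
  [ 1  -1/2  1/6     0 ]
  [ 0     1    0  -1/3 ]
  [ 0     0  1/3     0 ]
  [ 0  11/2  1/6    -2 ]
R4 ← R4 − 11/2·R2
  [ 1  -1/2  1/6     0 ]
  [ 0     1    0  -1/3 ]
  [ 0     0  1/3     0 ]
  [ 0     0  1/6  -1/6 ]
R3 ← 3·R3
  [ 1  -1/2  1/6     0 ]
  [ 0     1    0  -1/3 ]
  [ 0     0    1     0 ]
  [ 0     0  1/6  -1/6 ]
R4 ← R4 − 1/6·R3
  [ 1  -1/2  1/6     0 ]
  [ 0     1    0  -1/3 ]
  [ 0     0    1     0 ]
  [ 0     0    0  -1/6 ]
R4 ← -6·R4
  [ 1  -1/2  1/6     0 ]
  [ 0     1    0  -1/3 ]
  [ 0     0    1     0 ]
  [ 0     0    0     1 ]
R2 ← R2 + 1/3·R4
  [ 1  -1/2  1/6  0 ]
  [ 0     1    0  0 ]
  [ 0     0    1  0 ]
  [ 0     0    0  1 ]
R1 ← R1 − 1/6·R3
  [ 1  -1/2  0  0 ]
  [ 0     1  0  0 ]
  [ 0     0  1  0 ]
  [ 0     0  0  1 ]
R1 ← R1 + 1/2·R2
  [ 1  0  0  0 ]
  [ 0  1  0  0 ]
  [ 0  0  1  0 ]
  [ 0  0  0  1 ]
Pivot columns are the columns containing a leading 1.

0, 1, 2, 3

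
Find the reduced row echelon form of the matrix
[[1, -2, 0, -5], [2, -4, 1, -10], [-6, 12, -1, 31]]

[[1, -2, 0, 0], [0, 0, 1, 0], [0, 0, 0, 1]]

Subtract 2 times ρ1 from ρ2.
  [  1  -2   0  -5 ]
  [  0   0   1   0 ]
  [ -6  12  -1  31 ]
Add 6 times ρ1 to ρ3.
  [ 1  -2   0  -5 ]
  [ 0   0   1   0 ]
  [ 0   0  -1   1 ]
Add ρ2 to ρ3.
  [ 1  -2  0  -5 ]
  [ 0   0  1   0 ]
  [ 0   0  0   1 ]
Add 5 times ρ3 to ρ1.
  [ 1  -2  0  0 ]
  [ 0   0  1  0 ]
  [ 0   0  0  1 ]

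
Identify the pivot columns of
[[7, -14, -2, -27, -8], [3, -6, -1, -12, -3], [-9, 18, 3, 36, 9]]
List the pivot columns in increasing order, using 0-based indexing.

Multiply R1 by 1/7.
  [  1  -2  -2/7  -27/7  -8/7 ]
  [  3  -6    -1    -12    -3 ]
  [ -9  18     3     36     9 ]
Subtract 3 times R1 from R2.
  [  1  -2  -2/7  -27/7  -8/7 ]
  [  0   0  -1/7   -3/7   3/7 ]
  [ -9  18     3     36     9 ]
Add 9 times R1 to R3.
  [ 1  -2  -2/7  -27/7  -8/7 ]
  [ 0   0  -1/7   -3/7   3/7 ]
  [ 0   0   3/7    9/7  -9/7 ]
Multiply R2 by -7.
  [ 1  -2  -2/7  -27/7  -8/7 ]
  [ 0   0     1      3    -3 ]
  [ 0   0   3/7    9/7  -9/7 ]
Subtract 3/7 times R2 from R3.
  [ 1  -2  -2/7  -27/7  -8/7 ]
  [ 0   0     1      3    -3 ]
  [ 0   0     0      0     0 ]
Add 2/7 times R2 to R1.
  [ 1  -2  0  -3  -2 ]
  [ 0   0  1   3  -3 ]
  [ 0   0  0   0   0 ]
Pivot columns are the columns containing a leading 1.

0, 2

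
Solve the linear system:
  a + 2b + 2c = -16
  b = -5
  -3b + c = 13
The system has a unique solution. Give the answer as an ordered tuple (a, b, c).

(-2, -5, -2)

Form the augmented matrix and row-reduce:
  [ 1   2  2  |  -16 ]
  [ 0   1  0  |   -5 ]
  [ 0  -3  1  |   13 ]
R3 := R3 + 3·R2
  [ 1  2  2  |  -16 ]
  [ 0  1  0  |   -5 ]
  [ 0  0  1  |   -2 ]
R1 := R1 − 2·R3
  [ 1  2  0  |  -12 ]
  [ 0  1  0  |   -5 ]
  [ 0  0  1  |   -2 ]
R1 := R1 − 2·R2
  [ 1  0  0  |  -2 ]
  [ 0  1  0  |  -5 ]
  [ 0  0  1  |  -2 ]
Reading off the last column: a = -2, b = -5, c = -2.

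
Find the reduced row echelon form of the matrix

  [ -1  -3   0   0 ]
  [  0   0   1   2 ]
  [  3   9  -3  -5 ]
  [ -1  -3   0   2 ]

[[1, 3, 0, 0], [0, 0, 1, 0], [0, 0, 0, 1], [0, 0, 0, 0]]

ρ1 -> -1·ρ1
ρ3 -> ρ3 − 3·ρ1
ρ4 -> ρ4 + ρ1
ρ3 -> ρ3 + 3·ρ2
ρ4 -> ρ4 − 2·ρ3
ρ2 -> ρ2 − 2·ρ3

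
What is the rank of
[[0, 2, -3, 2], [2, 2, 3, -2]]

rank = 2

r1 <-> r2
  [ 2  2   3  -2 ]
  [ 0  2  -3   2 ]
r1 -> 1/2·r1
  [ 1  1  3/2  -1 ]
  [ 0  2   -3   2 ]
r2 -> 1/2·r2
  [ 1  1   3/2  -1 ]
  [ 0  1  -3/2   1 ]
r1 -> r1 − r2
  [ 1  0     3  -2 ]
  [ 0  1  -3/2   1 ]
The reduced form has 2 nonzero rows.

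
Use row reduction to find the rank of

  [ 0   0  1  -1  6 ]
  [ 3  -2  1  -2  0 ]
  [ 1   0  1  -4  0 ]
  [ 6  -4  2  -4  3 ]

Swap R1 and R2.
  [ 3  -2  1  -2  0 ]
  [ 0   0  1  -1  6 ]
  [ 1   0  1  -4  0 ]
  [ 6  -4  2  -4  3 ]
Multiply R1 by 1/3.
  [ 1  -2/3  1/3  -2/3  0 ]
  [ 0     0    1    -1  6 ]
  [ 1     0    1    -4  0 ]
  [ 6    -4    2    -4  3 ]
Subtract R1 from R3.
  [ 1  -2/3  1/3   -2/3  0 ]
  [ 0     0    1     -1  6 ]
  [ 0   2/3  2/3  -10/3  0 ]
  [ 6    -4    2     -4  3 ]
Subtract 6 times R1 from R4.
  [ 1  -2/3  1/3   -2/3  0 ]
  [ 0     0    1     -1  6 ]
  [ 0   2/3  2/3  -10/3  0 ]
  [ 0     0    0      0  3 ]
Swap R2 and R3.
  [ 1  -2/3  1/3   -2/3  0 ]
  [ 0   2/3  2/3  -10/3  0 ]
  [ 0     0    1     -1  6 ]
  [ 0     0    0      0  3 ]
Multiply R2 by 3/2.
  [ 1  -2/3  1/3  -2/3  0 ]
  [ 0     1    1    -5  0 ]
  [ 0     0    1    -1  6 ]
  [ 0     0    0     0  3 ]
Multiply R4 by 1/3.
  [ 1  -2/3  1/3  -2/3  0 ]
  [ 0     1    1    -5  0 ]
  [ 0     0    1    -1  6 ]
  [ 0     0    0     0  1 ]
Subtract 6 times R4 from R3.
  [ 1  -2/3  1/3  -2/3  0 ]
  [ 0     1    1    -5  0 ]
  [ 0     0    1    -1  0 ]
  [ 0     0    0     0  1 ]
Subtract R3 from R2.
  [ 1  -2/3  1/3  -2/3  0 ]
  [ 0     1    0    -4  0 ]
  [ 0     0    1    -1  0 ]
  [ 0     0    0     0  1 ]
Subtract 1/3 times R3 from R1.
  [ 1  -2/3  0  -1/3  0 ]
  [ 0     1  0    -4  0 ]
  [ 0     0  1    -1  0 ]
  [ 0     0  0     0  1 ]
Add 2/3 times R2 to R1.
  [ 1  0  0  -3  0 ]
  [ 0  1  0  -4  0 ]
  [ 0  0  1  -1  0 ]
  [ 0  0  0   0  1 ]
The reduced form has 4 nonzero rows.

rank = 4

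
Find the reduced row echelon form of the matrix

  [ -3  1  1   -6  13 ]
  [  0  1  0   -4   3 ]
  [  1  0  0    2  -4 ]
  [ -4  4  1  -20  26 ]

R1 -> -1/3·R1
  [  1  -1/3  -1/3    2  -13/3 ]
  [  0     1     0   -4      3 ]
  [  1     0     0    2     -4 ]
  [ -4     4     1  -20     26 ]
R3 -> R3 − R1
  [  1  -1/3  -1/3    2  -13/3 ]
  [  0     1     0   -4      3 ]
  [  0   1/3   1/3    0    1/3 ]
  [ -4     4     1  -20     26 ]
R4 -> R4 + 4·R1
  [ 1  -1/3  -1/3    2  -13/3 ]
  [ 0     1     0   -4      3 ]
  [ 0   1/3   1/3    0    1/3 ]
  [ 0   8/3  -1/3  -12   26/3 ]
R3 -> R3 − 1/3·R2
  [ 1  -1/3  -1/3    2  -13/3 ]
  [ 0     1     0   -4      3 ]
  [ 0     0   1/3  4/3   -2/3 ]
  [ 0   8/3  -1/3  -12   26/3 ]
R4 -> R4 − 8/3·R2
  [ 1  -1/3  -1/3     2  -13/3 ]
  [ 0     1     0    -4      3 ]
  [ 0     0   1/3   4/3   -2/3 ]
  [ 0     0  -1/3  -4/3    2/3 ]
R3 -> 3·R3
  [ 1  -1/3  -1/3     2  -13/3 ]
  [ 0     1     0    -4      3 ]
  [ 0     0     1     4     -2 ]
  [ 0     0  -1/3  -4/3    2/3 ]
R4 -> R4 + 1/3·R3
  [ 1  -1/3  -1/3   2  -13/3 ]
  [ 0     1     0  -4      3 ]
  [ 0     0     1   4     -2 ]
  [ 0     0     0   0      0 ]
R1 -> R1 + 1/3·R3
  [ 1  -1/3  0  10/3  -5 ]
  [ 0     1  0    -4   3 ]
  [ 0     0  1     4  -2 ]
  [ 0     0  0     0   0 ]
R1 -> R1 + 1/3·R2
  [ 1  0  0   2  -4 ]
  [ 0  1  0  -4   3 ]
  [ 0  0  1   4  -2 ]
  [ 0  0  0   0   0 ]

[[1, 0, 0, 2, -4], [0, 1, 0, -4, 3], [0, 0, 1, 4, -2], [0, 0, 0, 0, 0]]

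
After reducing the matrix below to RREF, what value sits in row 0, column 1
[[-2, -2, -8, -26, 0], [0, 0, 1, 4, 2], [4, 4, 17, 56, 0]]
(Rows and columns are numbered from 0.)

1

R1 → -1/2·R1
R3 → R3 − 4·R1
R3 → R3 − R2
R3 → -1/2·R3
R2 → R2 − 2·R3
R1 → R1 − 4·R2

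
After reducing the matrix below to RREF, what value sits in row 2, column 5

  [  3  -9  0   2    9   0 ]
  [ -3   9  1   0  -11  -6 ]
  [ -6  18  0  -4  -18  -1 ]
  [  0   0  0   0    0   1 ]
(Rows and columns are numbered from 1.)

-2

ρ1 ← 1/3·ρ1
  [  1  -3  0  2/3    3   0 ]
  [ -3   9  1    0  -11  -6 ]
  [ -6  18  0   -4  -18  -1 ]
  [  0   0  0    0    0   1 ]
ρ2 ← ρ2 + 3·ρ1
  [  1  -3  0  2/3    3   0 ]
  [  0   0  1    2   -2  -6 ]
  [ -6  18  0   -4  -18  -1 ]
  [  0   0  0    0    0   1 ]
ρ3 ← ρ3 + 6·ρ1
  [ 1  -3  0  2/3   3   0 ]
  [ 0   0  1    2  -2  -6 ]
  [ 0   0  0    0   0  -1 ]
  [ 0   0  0    0   0   1 ]
ρ3 ← -1·ρ3
  [ 1  -3  0  2/3   3   0 ]
  [ 0   0  1    2  -2  -6 ]
  [ 0   0  0    0   0   1 ]
  [ 0   0  0    0   0   1 ]
ρ4 ← ρ4 − ρ3
  [ 1  -3  0  2/3   3   0 ]
  [ 0   0  1    2  -2  -6 ]
  [ 0   0  0    0   0   1 ]
  [ 0   0  0    0   0   0 ]
ρ2 ← ρ2 + 6·ρ3
  [ 1  -3  0  2/3   3  0 ]
  [ 0   0  1    2  -2  0 ]
  [ 0   0  0    0   0  1 ]
  [ 0   0  0    0   0  0 ]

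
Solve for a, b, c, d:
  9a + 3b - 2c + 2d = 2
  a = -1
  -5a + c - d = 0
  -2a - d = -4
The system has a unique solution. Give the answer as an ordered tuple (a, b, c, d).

Form the augmented matrix and row-reduce:
  [  9  3  -2   2  |   2 ]
  [  1  0   0   0  |  -1 ]
  [ -5  0   1  -1  |   0 ]
  [ -2  0   0  -1  |  -4 ]
ρ1 → 1/9·ρ1
ρ2 → ρ2 − ρ1
ρ3 → ρ3 + 5·ρ1
ρ4 → ρ4 + 2·ρ1
ρ2 → -3·ρ2
ρ3 → ρ3 − 5/3·ρ2
ρ4 → ρ4 − 2/3·ρ2
ρ4 → -1·ρ4
ρ3 → ρ3 + ρ4
ρ2 → ρ2 − 2/3·ρ4
ρ1 → ρ1 − 2/9·ρ4
ρ2 → ρ2 + 2/3·ρ3
ρ1 → ρ1 + 2/9·ρ3
ρ1 → ρ1 − 1/3·ρ2
Reading off the last column: a = -1, b = 1/3, c = 1, d = 6.

(-1, 1/3, 1, 6)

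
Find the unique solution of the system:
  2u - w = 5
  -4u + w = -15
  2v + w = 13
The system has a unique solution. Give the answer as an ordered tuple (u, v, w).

(5, 4, 5)

Form the augmented matrix and row-reduce:
  [  2  0  -1  |    5 ]
  [ -4  0   1  |  -15 ]
  [  0  2   1  |   13 ]
R1 → 1/2·R1
  [  1  0  -1/2  |  5/2 ]
  [ -4  0     1  |  -15 ]
  [  0  2     1  |   13 ]
R2 → R2 + 4·R1
  [ 1  0  -1/2  |  5/2 ]
  [ 0  0    -1  |   -5 ]
  [ 0  2     1  |   13 ]
R2 ↔ R3
  [ 1  0  -1/2  |  5/2 ]
  [ 0  2     1  |   13 ]
  [ 0  0    -1  |   -5 ]
R2 → 1/2·R2
  [ 1  0  -1/2  |   5/2 ]
  [ 0  1   1/2  |  13/2 ]
  [ 0  0    -1  |    -5 ]
R3 → -1·R3
  [ 1  0  -1/2  |   5/2 ]
  [ 0  1   1/2  |  13/2 ]
  [ 0  0     1  |     5 ]
R2 → R2 − 1/2·R3
  [ 1  0  -1/2  |  5/2 ]
  [ 0  1     0  |    4 ]
  [ 0  0     1  |    5 ]
R1 → R1 + 1/2·R3
  [ 1  0  0  |  5 ]
  [ 0  1  0  |  4 ]
  [ 0  0  1  |  5 ]
Reading off the last column: u = 5, v = 4, w = 5.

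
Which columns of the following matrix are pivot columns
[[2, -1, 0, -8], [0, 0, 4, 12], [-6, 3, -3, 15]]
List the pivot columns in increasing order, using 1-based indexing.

1, 3

Multiply R1 by 1/2.
  [  1  -1/2   0  -4 ]
  [  0     0   4  12 ]
  [ -6     3  -3  15 ]
Add 6 times R1 to R3.
  [ 1  -1/2   0  -4 ]
  [ 0     0   4  12 ]
  [ 0     0  -3  -9 ]
Multiply R2 by 1/4.
  [ 1  -1/2   0  -4 ]
  [ 0     0   1   3 ]
  [ 0     0  -3  -9 ]
Add 3 times R2 to R3.
  [ 1  -1/2  0  -4 ]
  [ 0     0  1   3 ]
  [ 0     0  0   0 ]
Pivot columns are the columns containing a leading 1.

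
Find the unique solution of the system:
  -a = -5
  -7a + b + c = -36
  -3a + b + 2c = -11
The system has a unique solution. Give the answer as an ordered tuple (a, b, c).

Form the augmented matrix and row-reduce:
  [ -1  0  0  |   -5 ]
  [ -7  1  1  |  -36 ]
  [ -3  1  2  |  -11 ]
Multiply R1 by -1.
  [  1  0  0  |    5 ]
  [ -7  1  1  |  -36 ]
  [ -3  1  2  |  -11 ]
Add 7 times R1 to R2.
  [  1  0  0  |    5 ]
  [  0  1  1  |   -1 ]
  [ -3  1  2  |  -11 ]
Add 3 times R1 to R3.
  [ 1  0  0  |   5 ]
  [ 0  1  1  |  -1 ]
  [ 0  1  2  |   4 ]
Subtract R2 from R3.
  [ 1  0  0  |   5 ]
  [ 0  1  1  |  -1 ]
  [ 0  0  1  |   5 ]
Subtract R3 from R2.
  [ 1  0  0  |   5 ]
  [ 0  1  0  |  -6 ]
  [ 0  0  1  |   5 ]
Reading off the last column: a = 5, b = -6, c = 5.

(5, -6, 5)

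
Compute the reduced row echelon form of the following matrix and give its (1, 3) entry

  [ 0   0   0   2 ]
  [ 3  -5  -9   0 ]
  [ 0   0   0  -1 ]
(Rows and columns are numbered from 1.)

R1 <-> R2
  [ 3  -5  -9   0 ]
  [ 0   0   0   2 ]
  [ 0   0   0  -1 ]
R1 ← 1/3·R1
  [ 1  -5/3  -3   0 ]
  [ 0     0   0   2 ]
  [ 0     0   0  -1 ]
R2 ← 1/2·R2
  [ 1  -5/3  -3   0 ]
  [ 0     0   0   1 ]
  [ 0     0   0  -1 ]
R3 ← R3 + R2
  [ 1  -5/3  -3  0 ]
  [ 0     0   0  1 ]
  [ 0     0   0  0 ]

-3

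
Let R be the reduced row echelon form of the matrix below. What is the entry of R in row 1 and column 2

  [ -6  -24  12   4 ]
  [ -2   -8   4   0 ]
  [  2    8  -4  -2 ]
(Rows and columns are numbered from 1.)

R1 -> -1/6·R1
  [  1   4  -2  -2/3 ]
  [ -2  -8   4     0 ]
  [  2   8  -4    -2 ]
R2 -> R2 + 2·R1
  [ 1  4  -2  -2/3 ]
  [ 0  0   0  -4/3 ]
  [ 2  8  -4    -2 ]
R3 -> R3 − 2·R1
  [ 1  4  -2  -2/3 ]
  [ 0  0   0  -4/3 ]
  [ 0  0   0  -2/3 ]
R2 -> -3/4·R2
  [ 1  4  -2  -2/3 ]
  [ 0  0   0     1 ]
  [ 0  0   0  -2/3 ]
R3 -> R3 + 2/3·R2
  [ 1  4  -2  -2/3 ]
  [ 0  0   0     1 ]
  [ 0  0   0     0 ]
R1 -> R1 + 2/3·R2
  [ 1  4  -2  0 ]
  [ 0  0   0  1 ]
  [ 0  0   0  0 ]

4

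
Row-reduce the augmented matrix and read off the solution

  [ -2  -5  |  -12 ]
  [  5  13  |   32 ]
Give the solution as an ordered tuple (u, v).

R1 → -1/2·R1
  [ 1  5/2  |   6 ]
  [ 5   13  |  32 ]
R2 → R2 − 5·R1
  [ 1  5/2  |  6 ]
  [ 0  1/2  |  2 ]
R2 → 2·R2
  [ 1  5/2  |  6 ]
  [ 0    1  |  4 ]
R1 → R1 − 5/2·R2
  [ 1  0  |  -4 ]
  [ 0  1  |   4 ]
Reading off the last column: u = -4, v = 4.

(-4, 4)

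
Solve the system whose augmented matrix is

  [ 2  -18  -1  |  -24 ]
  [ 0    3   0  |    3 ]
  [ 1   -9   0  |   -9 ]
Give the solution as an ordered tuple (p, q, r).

Multiply R1 by 1/2.
  [ 1  -9  -1/2  |  -12 ]
  [ 0   3     0  |    3 ]
  [ 1  -9     0  |   -9 ]
Subtract R1 from R3.
  [ 1  -9  -1/2  |  -12 ]
  [ 0   3     0  |    3 ]
  [ 0   0   1/2  |    3 ]
Multiply R2 by 1/3.
  [ 1  -9  -1/2  |  -12 ]
  [ 0   1     0  |    1 ]
  [ 0   0   1/2  |    3 ]
Multiply R3 by 2.
  [ 1  -9  -1/2  |  -12 ]
  [ 0   1     0  |    1 ]
  [ 0   0     1  |    6 ]
Add 1/2 times R3 to R1.
  [ 1  -9  0  |  -9 ]
  [ 0   1  0  |   1 ]
  [ 0   0  1  |   6 ]
Add 9 times R2 to R1.
  [ 1  0  0  |  0 ]
  [ 0  1  0  |  1 ]
  [ 0  0  1  |  6 ]
Reading off the last column: p = 0, q = 1, r = 6.

(0, 1, 6)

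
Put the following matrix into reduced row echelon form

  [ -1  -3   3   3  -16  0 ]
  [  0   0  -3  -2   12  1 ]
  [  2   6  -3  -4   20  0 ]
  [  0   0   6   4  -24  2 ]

ρ1 ← -1·ρ1
  [ 1  3  -3  -3   16  0 ]
  [ 0  0  -3  -2   12  1 ]
  [ 2  6  -3  -4   20  0 ]
  [ 0  0   6   4  -24  2 ]
ρ3 ← ρ3 − 2·ρ1
  [ 1  3  -3  -3   16  0 ]
  [ 0  0  -3  -2   12  1 ]
  [ 0  0   3   2  -12  0 ]
  [ 0  0   6   4  -24  2 ]
ρ2 ← -1/3·ρ2
  [ 1  3  -3   -3   16     0 ]
  [ 0  0   1  2/3   -4  -1/3 ]
  [ 0  0   3    2  -12     0 ]
  [ 0  0   6    4  -24     2 ]
ρ3 ← ρ3 − 3·ρ2
  [ 1  3  -3   -3   16     0 ]
  [ 0  0   1  2/3   -4  -1/3 ]
  [ 0  0   0    0    0     1 ]
  [ 0  0   6    4  -24     2 ]
ρ4 ← ρ4 − 6·ρ2
  [ 1  3  -3   -3  16     0 ]
  [ 0  0   1  2/3  -4  -1/3 ]
  [ 0  0   0    0   0     1 ]
  [ 0  0   0    0   0     4 ]
ρ4 ← ρ4 − 4·ρ3
  [ 1  3  -3   -3  16     0 ]
  [ 0  0   1  2/3  -4  -1/3 ]
  [ 0  0   0    0   0     1 ]
  [ 0  0   0    0   0     0 ]
ρ2 ← ρ2 + 1/3·ρ3
  [ 1  3  -3   -3  16  0 ]
  [ 0  0   1  2/3  -4  0 ]
  [ 0  0   0    0   0  1 ]
  [ 0  0   0    0   0  0 ]
ρ1 ← ρ1 + 3·ρ2
  [ 1  3  0   -1   4  0 ]
  [ 0  0  1  2/3  -4  0 ]
  [ 0  0  0    0   0  1 ]
  [ 0  0  0    0   0  0 ]

[[1, 3, 0, -1, 4, 0], [0, 0, 1, 2/3, -4, 0], [0, 0, 0, 0, 0, 1], [0, 0, 0, 0, 0, 0]]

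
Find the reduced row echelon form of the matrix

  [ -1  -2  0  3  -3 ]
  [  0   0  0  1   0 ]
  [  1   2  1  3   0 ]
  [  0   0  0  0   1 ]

[[1, 2, 0, 0, 0], [0, 0, 1, 0, 0], [0, 0, 0, 1, 0], [0, 0, 0, 0, 1]]

r1 ← -1·r1
r3 ← r3 − r1
r2 ↔ r3
r2 ← r2 + 3·r4
r1 ← r1 − 3·r4
r2 ← r2 − 6·r3
r1 ← r1 + 3·r3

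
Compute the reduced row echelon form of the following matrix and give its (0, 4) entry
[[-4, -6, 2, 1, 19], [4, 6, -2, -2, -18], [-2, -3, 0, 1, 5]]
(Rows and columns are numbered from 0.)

-3

R1 -> -1/4·R1
  [  1  3/2  -1/2  -1/4  -19/4 ]
  [  4    6    -2    -2    -18 ]
  [ -2   -3     0     1      5 ]
R2 -> R2 − 4·R1
  [  1  3/2  -1/2  -1/4  -19/4 ]
  [  0    0     0    -1      1 ]
  [ -2   -3     0     1      5 ]
R3 -> R3 + 2·R1
  [ 1  3/2  -1/2  -1/4  -19/4 ]
  [ 0    0     0    -1      1 ]
  [ 0    0    -1   1/2   -9/2 ]
R2 <=> R3
  [ 1  3/2  -1/2  -1/4  -19/4 ]
  [ 0    0    -1   1/2   -9/2 ]
  [ 0    0     0    -1      1 ]
R2 -> -1·R2
  [ 1  3/2  -1/2  -1/4  -19/4 ]
  [ 0    0     1  -1/2    9/2 ]
  [ 0    0     0    -1      1 ]
R3 -> -1·R3
  [ 1  3/2  -1/2  -1/4  -19/4 ]
  [ 0    0     1  -1/2    9/2 ]
  [ 0    0     0     1     -1 ]
R2 -> R2 + 1/2·R3
  [ 1  3/2  -1/2  -1/4  -19/4 ]
  [ 0    0     1     0      4 ]
  [ 0    0     0     1     -1 ]
R1 -> R1 + 1/4·R3
  [ 1  3/2  -1/2  0  -5 ]
  [ 0    0     1  0   4 ]
  [ 0    0     0  1  -1 ]
R1 -> R1 + 1/2·R2
  [ 1  3/2  0  0  -3 ]
  [ 0    0  1  0   4 ]
  [ 0    0  0  1  -1 ]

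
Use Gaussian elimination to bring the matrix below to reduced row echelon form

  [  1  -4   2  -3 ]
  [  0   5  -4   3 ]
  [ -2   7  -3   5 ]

[[1, 0, 0, -3], [0, 1, 0, -1], [0, 0, 1, -2]]

R3 -> R3 + 2·R1
  [ 1  -4   2  -3 ]
  [ 0   5  -4   3 ]
  [ 0  -1   1  -1 ]
R2 -> 1/5·R2
  [ 1  -4     2   -3 ]
  [ 0   1  -4/5  3/5 ]
  [ 0  -1     1   -1 ]
R3 -> R3 + R2
  [ 1  -4     2    -3 ]
  [ 0   1  -4/5   3/5 ]
  [ 0   0   1/5  -2/5 ]
R3 -> 5·R3
  [ 1  -4     2   -3 ]
  [ 0   1  -4/5  3/5 ]
  [ 0   0     1   -2 ]
R2 -> R2 + 4/5·R3
  [ 1  -4  2  -3 ]
  [ 0   1  0  -1 ]
  [ 0   0  1  -2 ]
R1 -> R1 − 2·R3
  [ 1  -4  0   1 ]
  [ 0   1  0  -1 ]
  [ 0   0  1  -2 ]
R1 -> R1 + 4·R2
  [ 1  0  0  -3 ]
  [ 0  1  0  -1 ]
  [ 0  0  1  -2 ]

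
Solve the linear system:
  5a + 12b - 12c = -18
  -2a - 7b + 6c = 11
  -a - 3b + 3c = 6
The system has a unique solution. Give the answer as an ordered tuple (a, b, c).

Form the augmented matrix and row-reduce:
  [  5  12  -12  |  -18 ]
  [ -2  -7    6  |   11 ]
  [ -1  -3    3  |    6 ]
ρ1 -> 1/5·ρ1
  [  1  12/5  -12/5  |  -18/5 ]
  [ -2    -7      6  |     11 ]
  [ -1    -3      3  |      6 ]
ρ2 -> ρ2 + 2·ρ1
  [  1   12/5  -12/5  |  -18/5 ]
  [  0  -11/5    6/5  |   19/5 ]
  [ -1     -3      3  |      6 ]
ρ3 -> ρ3 + ρ1
  [ 1   12/5  -12/5  |  -18/5 ]
  [ 0  -11/5    6/5  |   19/5 ]
  [ 0   -3/5    3/5  |   12/5 ]
ρ2 -> -5/11·ρ2
  [ 1  12/5  -12/5  |   -18/5 ]
  [ 0     1  -6/11  |  -19/11 ]
  [ 0  -3/5    3/5  |    12/5 ]
ρ3 -> ρ3 + 3/5·ρ2
  [ 1  12/5  -12/5  |   -18/5 ]
  [ 0     1  -6/11  |  -19/11 ]
  [ 0     0   3/11  |   15/11 ]
ρ3 -> 11/3·ρ3
  [ 1  12/5  -12/5  |   -18/5 ]
  [ 0     1  -6/11  |  -19/11 ]
  [ 0     0      1  |       5 ]
ρ2 -> ρ2 + 6/11·ρ3
  [ 1  12/5  -12/5  |  -18/5 ]
  [ 0     1      0  |      1 ]
  [ 0     0      1  |      5 ]
ρ1 -> ρ1 + 12/5·ρ3
  [ 1  12/5  0  |  42/5 ]
  [ 0     1  0  |     1 ]
  [ 0     0  1  |     5 ]
ρ1 -> ρ1 − 12/5·ρ2
  [ 1  0  0  |  6 ]
  [ 0  1  0  |  1 ]
  [ 0  0  1  |  5 ]
Reading off the last column: a = 6, b = 1, c = 5.

(6, 1, 5)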